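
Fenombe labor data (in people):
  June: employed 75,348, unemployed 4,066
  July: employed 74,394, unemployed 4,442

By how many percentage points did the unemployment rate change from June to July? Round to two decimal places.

June: labor force = 75,348 + 4,066 = 79,414; u = 4,066/79,414 = 5.12%.
July: labor force = 74,394 + 4,442 = 78,836; u = 4,442/78,836 = 5.63%.
Change = 5.63% − 5.12% = +0.51 pp.

The unemployment rate changed by +0.51 percentage points.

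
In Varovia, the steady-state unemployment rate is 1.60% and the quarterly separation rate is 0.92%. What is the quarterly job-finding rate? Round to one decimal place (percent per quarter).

Job-finding rate ≈ 56.6% per quarter.

From u* = s/(s+f): f = s·(1−u)/u.
f = 0.92 × (1 − 0.0160) / 0.0160 = 0.9053 / 0.0160 ≈ 56.6% per quarter.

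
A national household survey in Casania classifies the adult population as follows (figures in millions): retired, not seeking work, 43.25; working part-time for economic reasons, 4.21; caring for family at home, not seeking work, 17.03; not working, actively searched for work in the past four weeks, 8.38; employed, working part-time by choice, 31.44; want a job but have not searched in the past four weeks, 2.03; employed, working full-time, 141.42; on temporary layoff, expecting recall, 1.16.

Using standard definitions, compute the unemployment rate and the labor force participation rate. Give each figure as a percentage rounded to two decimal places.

Unemployment rate ≈ 5.11%; labor force participation rate ≈ 74.97%.

Employed = 4.21 + 31.44 + 141.42 = 177.07 million (anyone who worked, including part-time for economic reasons, counts as employed).
Unemployed = 8.38 + 1.16 = 9.54 million (jobless and actively searching, or on temporary layoff).
Labor force = 177.07 + 9.54 = 186.61 million.
Not in labor force = 43.25 + 17.03 + 2.03 = 62.31 million (those not working and not actively searching are outside the labor force — including those who want a job but have given up searching).
Civilian working-age population = 186.61 + 62.31 = 248.92 million.
Unemployment rate = 9.54 / 186.61 = 5.11%.
Labor force participation rate = 186.61 / 248.92 = 74.97%.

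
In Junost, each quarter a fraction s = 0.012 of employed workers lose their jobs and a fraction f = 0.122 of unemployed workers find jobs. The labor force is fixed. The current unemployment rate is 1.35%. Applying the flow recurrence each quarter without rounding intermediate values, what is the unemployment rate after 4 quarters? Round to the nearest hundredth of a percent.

Unemployment rate after four quarters ≈ 4.68%.

With a fixed labor force, u_{t+1} = u_t + s·(1−u_t) − f·u_t = u_t·(1−s−f) + s.
Here 1−s−f = 0.866 and s = 0.012.
u_1 = 0.013500 × 0.866 + 0.012 = 0.023691.
u_2 = 0.023691 × 0.866 + 0.012 = 0.032516.
u_3 = 0.032516 × 0.866 + 0.012 = 0.040159.
u_4 = 0.040159 × 0.866 + 0.012 = 0.046778.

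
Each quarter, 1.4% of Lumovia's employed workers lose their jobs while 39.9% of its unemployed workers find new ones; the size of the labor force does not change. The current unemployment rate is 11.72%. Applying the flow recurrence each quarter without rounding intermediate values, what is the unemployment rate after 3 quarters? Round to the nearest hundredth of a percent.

Unemployment rate after three quarters ≈ 5.07%.

With a fixed labor force, u_{t+1} = u_t + s·(1−u_t) − f·u_t = u_t·(1−s−f) + s.
Here 1−s−f = 0.587 and s = 0.014.
u_1 = 0.117200 × 0.587 + 0.014 = 0.082796.
u_2 = 0.082796 × 0.587 + 0.014 = 0.062601.
u_3 = 0.062601 × 0.587 + 0.014 = 0.050747.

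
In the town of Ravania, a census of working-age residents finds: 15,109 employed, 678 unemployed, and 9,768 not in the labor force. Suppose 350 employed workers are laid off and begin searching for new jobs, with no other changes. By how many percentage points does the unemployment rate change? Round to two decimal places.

The unemployment rate changes by +2.22 percentage points.

Initially, labor force = 15,109 + 678 = 15,787, so u = 678/15,787 = 4.29%.
After the change, employed falls and unemployed rises by 350; labor force unchanged → E = 14,759, U = 1,028, labor force = 15,787.
New unemployment rate = 1,028 / 15,787 = 6.51%.
Change = 6.51% − 4.29% = +2.22 percentage points.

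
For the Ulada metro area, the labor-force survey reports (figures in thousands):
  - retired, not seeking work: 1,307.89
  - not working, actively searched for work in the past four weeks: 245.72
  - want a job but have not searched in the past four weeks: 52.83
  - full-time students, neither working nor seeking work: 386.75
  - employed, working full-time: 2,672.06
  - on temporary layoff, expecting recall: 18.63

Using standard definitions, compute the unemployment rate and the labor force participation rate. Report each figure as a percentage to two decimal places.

Employed = 2,672.06 thousand.
Unemployed = 245.72 + 18.63 = 264.35 thousand (jobless and actively searching, or on temporary layoff).
Labor force = 2,672.06 + 264.35 = 2,936.41 thousand.
Not in labor force = 1,307.89 + 52.83 + 386.75 = 1,747.47 thousand (those not working and not actively searching are outside the labor force — including those who want a job but have given up searching).
Civilian working-age population = 2,936.41 + 1,747.47 = 4,683.88 thousand.
Unemployment rate = 264.35 / 2,936.41 = 9.00%.
Labor force participation rate = 2,936.41 / 4,683.88 = 62.69%.

Unemployment rate ≈ 9.00%; labor force participation rate ≈ 62.69%.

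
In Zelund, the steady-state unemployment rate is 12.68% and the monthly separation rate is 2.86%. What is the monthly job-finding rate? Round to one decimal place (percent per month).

Job-finding rate ≈ 19.7% per month.

From u* = s/(s+f): f = s·(1−u)/u.
f = 2.86 × (1 − 0.1268) / 0.1268 = 2.4974 / 0.1268 ≈ 19.7% per month.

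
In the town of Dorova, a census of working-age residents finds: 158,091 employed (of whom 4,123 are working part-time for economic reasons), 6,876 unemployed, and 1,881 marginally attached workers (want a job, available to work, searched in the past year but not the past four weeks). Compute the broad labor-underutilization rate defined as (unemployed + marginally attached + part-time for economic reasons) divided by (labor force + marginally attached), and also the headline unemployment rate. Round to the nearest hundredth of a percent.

Labor force = 158,091 + 6,876 = 164,967.
Numerator = 6,876 + 1,881 + 4,123 = 12,880.
Denominator = 164,967 + 1,881 = 166,848.
Broad rate = 12,880 / 166,848 = 7.72%.
Headline unemployment rate = 6,876 / 164,967 = 4.17%.

Broad underutilization rate ≈ 7.72%; headline unemployment rate ≈ 4.17%.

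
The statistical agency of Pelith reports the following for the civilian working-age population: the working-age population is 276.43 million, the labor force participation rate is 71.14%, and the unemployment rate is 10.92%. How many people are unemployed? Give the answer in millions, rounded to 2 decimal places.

About 21.47 million are unemployed.

Labor force = 0.7114 × 276.43 = 196.65 million.
Unemployed = 0.1092 × 196.65 ≈ 21.47 million.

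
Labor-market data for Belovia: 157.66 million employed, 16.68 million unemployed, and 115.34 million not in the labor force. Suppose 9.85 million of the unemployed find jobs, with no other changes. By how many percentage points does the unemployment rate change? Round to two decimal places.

The unemployment rate changes by −5.65 percentage points.

Initially, labor force = 157.66 + 16.68 = 174.34 million, so u = 16.68/174.34 = 9.57%.
After the change, unemployed falls and employed rises by 9.85; labor force unchanged → E = 167.51, U = 6.83, labor force = 174.34 million.
New unemployment rate = 6.83 / 174.34 = 3.92%.
Change = 3.92% − 9.57% = −5.65 percentage points.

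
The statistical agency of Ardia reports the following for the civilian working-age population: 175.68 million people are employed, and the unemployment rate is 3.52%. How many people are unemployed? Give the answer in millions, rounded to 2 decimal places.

Let U be the number unemployed. The labor force is E + U, and U/(E+U) = 0.0352.
So U = 0.0352 × 175.68 / (1 − 0.0352) = 6.1839 / 0.9648 ≈ 6.41 million.

About 6.41 million are unemployed.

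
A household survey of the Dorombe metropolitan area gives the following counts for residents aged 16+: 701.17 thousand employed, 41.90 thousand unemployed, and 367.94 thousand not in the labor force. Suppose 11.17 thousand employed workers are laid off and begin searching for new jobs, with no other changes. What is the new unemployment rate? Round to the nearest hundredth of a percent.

Initially, labor force = 701.17 + 41.90 = 743.07 thousand, so u = 41.90/743.07 = 5.64%.
After the change, employed falls and unemployed rises by 11.17; labor force unchanged → E = 690.00, U = 53.07, labor force = 743.07 thousand.
New unemployment rate = 53.07 / 743.07 = 7.14%.

New unemployment rate ≈ 7.14%.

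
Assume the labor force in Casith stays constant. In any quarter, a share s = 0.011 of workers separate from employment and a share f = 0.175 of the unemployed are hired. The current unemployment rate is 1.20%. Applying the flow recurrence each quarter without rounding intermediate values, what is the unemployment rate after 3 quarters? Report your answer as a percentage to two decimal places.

Unemployment rate after three quarters ≈ 3.37%.

With a fixed labor force, u_{t+1} = u_t + s·(1−u_t) − f·u_t = u_t·(1−s−f) + s.
Here 1−s−f = 0.814 and s = 0.011.
u_1 = 0.012000 × 0.814 + 0.011 = 0.020768.
u_2 = 0.020768 × 0.814 + 0.011 = 0.027905.
u_3 = 0.027905 × 0.814 + 0.011 = 0.033715.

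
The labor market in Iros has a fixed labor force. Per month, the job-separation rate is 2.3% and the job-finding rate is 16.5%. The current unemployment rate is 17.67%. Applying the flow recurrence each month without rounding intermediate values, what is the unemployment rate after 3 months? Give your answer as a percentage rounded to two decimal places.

With a fixed labor force, u_{t+1} = u_t + s·(1−u_t) − f·u_t = u_t·(1−s−f) + s.
Here 1−s−f = 0.812 and s = 0.023.
u_1 = 0.176700 × 0.812 + 0.023 = 0.166480.
u_2 = 0.166480 × 0.812 + 0.023 = 0.158182.
u_3 = 0.158182 × 0.812 + 0.023 = 0.151444.

Unemployment rate after three months ≈ 15.14%.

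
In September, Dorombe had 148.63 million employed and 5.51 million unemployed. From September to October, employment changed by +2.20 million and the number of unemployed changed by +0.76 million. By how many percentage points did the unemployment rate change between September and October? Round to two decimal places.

September: labor force = 148.63 + 5.51 = 154.14; u = 5.51/154.14 = 3.57%.
October: labor force = 150.83 + 6.27 = 157.10; u = 6.27/157.10 = 3.99%.
Change = 3.99% − 3.57% = +0.42 pp.

The unemployment rate changed by +0.42 percentage points.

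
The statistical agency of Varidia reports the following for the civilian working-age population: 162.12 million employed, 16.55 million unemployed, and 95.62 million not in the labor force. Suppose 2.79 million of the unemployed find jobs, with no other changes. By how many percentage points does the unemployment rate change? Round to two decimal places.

The unemployment rate changes by −1.56 percentage points.

Initially, labor force = 162.12 + 16.55 = 178.67 million, so u = 16.55/178.67 = 9.26%.
After the change, unemployed falls and employed rises by 2.79; labor force unchanged → E = 164.91, U = 13.76, labor force = 178.67 million.
New unemployment rate = 13.76 / 178.67 = 7.70%.
Change = 7.70% − 9.26% = −1.56 percentage points.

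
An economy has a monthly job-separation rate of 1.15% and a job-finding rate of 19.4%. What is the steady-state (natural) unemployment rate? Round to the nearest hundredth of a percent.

At steady state the flows balance: s·E = f·U, so U/(E+U) = s/(s+f).
u* = 1.15 / (1.15 + 19.4) = 1.15 / 20.55 = 5.60%.

Steady-state unemployment rate ≈ 5.60%.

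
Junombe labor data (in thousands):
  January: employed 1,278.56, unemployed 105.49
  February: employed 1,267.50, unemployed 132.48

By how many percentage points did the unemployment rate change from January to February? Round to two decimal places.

January: labor force = 1,278.56 + 105.49 = 1,384.05; u = 105.49/1,384.05 = 7.62%.
February: labor force = 1,267.50 + 132.48 = 1,399.98; u = 132.48/1,399.98 = 9.46%.
Change = 9.46% − 7.62% = +1.84 pp.

The unemployment rate changed by +1.84 percentage points.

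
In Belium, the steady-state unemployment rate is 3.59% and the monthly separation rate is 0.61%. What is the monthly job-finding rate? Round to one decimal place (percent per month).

Job-finding rate ≈ 16.4% per month.

From u* = s/(s+f): f = s·(1−u)/u.
f = 0.61 × (1 − 0.0359) / 0.0359 = 0.5881 / 0.0359 ≈ 16.4% per month.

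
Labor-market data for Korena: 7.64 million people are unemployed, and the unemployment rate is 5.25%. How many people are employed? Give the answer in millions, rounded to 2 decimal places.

Labor force = U / u = 7.64 / 0.0525 ≈ 145.52 million.
Employed = labor force − unemployed = 145.52 − 7.64 = 137.88 million.

About 137.88 million are employed.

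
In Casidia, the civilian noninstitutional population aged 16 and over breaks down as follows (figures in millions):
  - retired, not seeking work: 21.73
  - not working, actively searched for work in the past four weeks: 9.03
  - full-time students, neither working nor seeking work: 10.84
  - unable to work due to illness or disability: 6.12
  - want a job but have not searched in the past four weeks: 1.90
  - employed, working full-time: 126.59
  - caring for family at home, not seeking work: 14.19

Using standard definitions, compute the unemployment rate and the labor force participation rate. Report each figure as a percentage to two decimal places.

Unemployment rate ≈ 6.66%; labor force participation rate ≈ 71.23%.

Employed = 126.59 million.
Unemployed = 9.03 million.
Labor force = 126.59 + 9.03 = 135.62 million.
Not in labor force = 21.73 + 10.84 + 6.12 + 1.90 + 14.19 = 54.78 million (those not working and not actively searching are outside the labor force — including those who want a job but have given up searching).
Civilian working-age population = 135.62 + 54.78 = 190.40 million.
Unemployment rate = 9.03 / 135.62 = 6.66%.
Labor force participation rate = 135.62 / 190.40 = 71.23%.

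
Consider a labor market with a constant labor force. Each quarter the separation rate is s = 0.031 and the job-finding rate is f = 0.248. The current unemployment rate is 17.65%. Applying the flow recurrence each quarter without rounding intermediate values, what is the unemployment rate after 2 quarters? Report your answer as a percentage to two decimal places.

Unemployment rate after two quarters ≈ 14.51%.

With a fixed labor force, u_{t+1} = u_t + s·(1−u_t) − f·u_t = u_t·(1−s−f) + s.
Here 1−s−f = 0.721 and s = 0.031.
u_1 = 0.176500 × 0.721 + 0.031 = 0.158256.
u_2 = 0.158256 × 0.721 + 0.031 = 0.145103.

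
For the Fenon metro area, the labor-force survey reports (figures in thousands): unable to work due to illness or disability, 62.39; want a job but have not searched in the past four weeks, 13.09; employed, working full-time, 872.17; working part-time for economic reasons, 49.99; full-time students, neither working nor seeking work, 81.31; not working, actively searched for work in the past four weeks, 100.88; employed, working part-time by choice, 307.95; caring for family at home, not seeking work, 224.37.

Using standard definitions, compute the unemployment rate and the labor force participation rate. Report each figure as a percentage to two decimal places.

Employed = 872.17 + 49.99 + 307.95 = 1,230.11 thousand (anyone who worked, including part-time for economic reasons, counts as employed).
Unemployed = 100.88 thousand.
Labor force = 1,230.11 + 100.88 = 1,330.99 thousand.
Not in labor force = 62.39 + 13.09 + 81.31 + 224.37 = 381.16 thousand (those not working and not actively searching are outside the labor force — including those who want a job but have given up searching).
Civilian working-age population = 1,330.99 + 381.16 = 1,712.15 thousand.
Unemployment rate = 100.88 / 1,330.99 = 7.58%.
Labor force participation rate = 1,330.99 / 1,712.15 = 77.74%.

Unemployment rate ≈ 7.58%; labor force participation rate ≈ 77.74%.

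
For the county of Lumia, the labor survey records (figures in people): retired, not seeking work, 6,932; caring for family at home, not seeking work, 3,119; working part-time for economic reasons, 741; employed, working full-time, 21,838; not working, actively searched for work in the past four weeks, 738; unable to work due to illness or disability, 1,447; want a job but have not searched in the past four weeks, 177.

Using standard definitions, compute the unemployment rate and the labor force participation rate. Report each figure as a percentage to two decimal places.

Employed = 741 + 21,838 = 22,579 (anyone who worked, including part-time for economic reasons, counts as employed).
Unemployed = 738.
Labor force = 22,579 + 738 = 23,317.
Not in labor force = 6,932 + 3,119 + 1,447 + 177 = 11,675 (those not working and not actively searching are outside the labor force — including those who want a job but have given up searching).
Civilian working-age population = 23,317 + 11,675 = 34,992.
Unemployment rate = 738 / 23,317 = 3.17%.
Labor force participation rate = 23,317 / 34,992 = 66.64%.

Unemployment rate ≈ 3.17%; labor force participation rate ≈ 66.64%.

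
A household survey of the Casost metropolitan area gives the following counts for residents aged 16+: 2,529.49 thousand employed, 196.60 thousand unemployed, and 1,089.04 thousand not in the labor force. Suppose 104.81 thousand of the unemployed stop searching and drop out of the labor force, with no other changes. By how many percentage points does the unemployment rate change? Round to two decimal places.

The unemployment rate changes by −3.71 percentage points.

Initially, labor force = 2,529.49 + 196.60 = 2,726.09 thousand, so u = 196.60/2,726.09 = 7.21%.
After the change, unemployed and labor force both fall by 104.81 → E = 2,529.49, U = 91.79, labor force = 2,621.28 thousand.
New unemployment rate = 91.79 / 2,621.28 = 3.50%.
Change = 3.50% − 7.21% = −3.71 percentage points.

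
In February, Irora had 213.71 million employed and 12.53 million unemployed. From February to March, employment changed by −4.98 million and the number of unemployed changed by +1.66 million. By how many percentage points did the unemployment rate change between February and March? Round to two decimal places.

The unemployment rate changed by +0.83 percentage points.

February: labor force = 213.71 + 12.53 = 226.24; u = 12.53/226.24 = 5.54%.
March: labor force = 208.73 + 14.19 = 222.92; u = 14.19/222.92 = 6.37%.
Change = 6.37% − 5.54% = +0.83 pp.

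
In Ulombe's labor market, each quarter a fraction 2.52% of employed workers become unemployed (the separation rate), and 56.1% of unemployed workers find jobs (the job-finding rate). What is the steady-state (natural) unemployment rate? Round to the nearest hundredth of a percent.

At steady state the flows balance: s·E = f·U, so U/(E+U) = s/(s+f).
u* = 2.52 / (2.52 + 56.1) = 2.52 / 58.62 = 4.30%.

Steady-state unemployment rate ≈ 4.30%.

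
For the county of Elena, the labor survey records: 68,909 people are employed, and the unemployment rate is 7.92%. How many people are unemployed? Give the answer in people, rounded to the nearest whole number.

Let U be the number unemployed. The labor force is E + U, and U/(E+U) = 0.0792.
So U = 0.0792 × 68,909 / (1 − 0.0792) = 5457.59 / 0.9208 ≈ 5,927.

About 5,927 are unemployed.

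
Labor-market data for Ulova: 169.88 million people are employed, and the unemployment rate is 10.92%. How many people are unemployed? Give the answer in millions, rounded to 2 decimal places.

Let U be the number unemployed. The labor force is E + U, and U/(E+U) = 0.1092.
So U = 0.1092 × 169.88 / (1 − 0.1092) = 18.5509 / 0.8908 ≈ 20.82 million.

About 20.82 million are unemployed.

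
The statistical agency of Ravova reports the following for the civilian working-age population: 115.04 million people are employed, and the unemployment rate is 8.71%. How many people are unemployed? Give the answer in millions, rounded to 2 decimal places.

Let U be the number unemployed. The labor force is E + U, and U/(E+U) = 0.0871.
So U = 0.0871 × 115.04 / (1 − 0.0871) = 10.0200 / 0.9129 ≈ 10.98 million.

About 10.98 million are unemployed.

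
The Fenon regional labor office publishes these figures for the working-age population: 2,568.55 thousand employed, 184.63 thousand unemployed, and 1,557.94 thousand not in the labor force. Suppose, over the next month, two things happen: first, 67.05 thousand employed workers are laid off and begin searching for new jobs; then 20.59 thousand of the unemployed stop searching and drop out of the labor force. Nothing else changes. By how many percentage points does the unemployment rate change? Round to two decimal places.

The unemployment rate changes by +1.75 percentage points.

Initially, labor force = 2,568.55 + 184.63 = 2,753.18 thousand, so u = 184.63/2,753.18 = 6.71%.
After the first change, employed falls and unemployed rises by 67.05; labor force unchanged → E = 2,501.50, U = 251.68, labor force = 2,753.18 thousand.
After the second change, unemployed and labor force both fall by 20.59 → E = 2,501.50, U = 231.09, labor force = 2,732.59 thousand.
New unemployment rate = 231.09 / 2,732.59 = 8.46%.
Change = 8.46% − 6.71% = +1.75 percentage points.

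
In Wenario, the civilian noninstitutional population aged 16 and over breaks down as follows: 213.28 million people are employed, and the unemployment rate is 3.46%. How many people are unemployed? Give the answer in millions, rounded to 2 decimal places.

About 7.64 million are unemployed.

Let U be the number unemployed. The labor force is E + U, and U/(E+U) = 0.0346.
So U = 0.0346 × 213.28 / (1 − 0.0346) = 7.3795 / 0.9654 ≈ 7.64 million.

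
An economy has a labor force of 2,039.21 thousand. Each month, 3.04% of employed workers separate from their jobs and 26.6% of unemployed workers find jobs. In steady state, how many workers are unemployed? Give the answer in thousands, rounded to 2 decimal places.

About 209.15 thousand are unemployed in steady state.

Steady-state unemployment rate u* = s/(s+f) = 3.04/(3.04+26.6) = 0.102564.
Unemployed = u* × labor force = 0.102564 × 2,039.21 ≈ 209.15 thousand.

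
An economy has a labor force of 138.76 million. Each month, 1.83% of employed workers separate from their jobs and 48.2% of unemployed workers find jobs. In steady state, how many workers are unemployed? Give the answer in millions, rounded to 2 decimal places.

Steady-state unemployment rate u* = s/(s+f) = 1.83/(1.83+48.2) = 0.036578.
Unemployed = u* × labor force = 0.036578 × 138.76 ≈ 5.08 million.

About 5.08 million are unemployed in steady state.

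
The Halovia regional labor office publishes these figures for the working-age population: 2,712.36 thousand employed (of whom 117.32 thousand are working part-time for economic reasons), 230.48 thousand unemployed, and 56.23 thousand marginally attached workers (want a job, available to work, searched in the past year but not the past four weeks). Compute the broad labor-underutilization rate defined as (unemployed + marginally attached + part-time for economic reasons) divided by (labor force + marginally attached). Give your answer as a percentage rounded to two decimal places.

Broad underutilization rate ≈ 13.47%.

Labor force = 2,712.36 + 230.48 = 2,942.84 thousand.
Numerator = 230.48 + 56.23 + 117.32 = 404.03 thousand.
Denominator = 2,942.84 + 56.23 = 2,999.07 thousand.
Broad rate = 404.03 / 2,999.07 = 13.47%.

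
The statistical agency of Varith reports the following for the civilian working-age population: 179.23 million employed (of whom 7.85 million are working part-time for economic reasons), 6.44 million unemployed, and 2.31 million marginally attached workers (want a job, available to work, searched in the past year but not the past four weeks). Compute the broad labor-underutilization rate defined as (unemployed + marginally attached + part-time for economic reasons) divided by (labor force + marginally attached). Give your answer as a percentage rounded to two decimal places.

Labor force = 179.23 + 6.44 = 185.67 million.
Numerator = 6.44 + 2.31 + 7.85 = 16.60 million.
Denominator = 185.67 + 2.31 = 187.98 million.
Broad rate = 16.60 / 187.98 = 8.83%.

Broad underutilization rate ≈ 8.83%.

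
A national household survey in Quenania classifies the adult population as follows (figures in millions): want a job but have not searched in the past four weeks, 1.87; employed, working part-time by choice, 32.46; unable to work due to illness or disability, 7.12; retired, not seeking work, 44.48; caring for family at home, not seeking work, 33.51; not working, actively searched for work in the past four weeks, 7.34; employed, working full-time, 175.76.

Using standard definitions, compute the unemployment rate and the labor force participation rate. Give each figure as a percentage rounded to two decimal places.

Employed = 32.46 + 175.76 = 208.22 million.
Unemployed = 7.34 million.
Labor force = 208.22 + 7.34 = 215.56 million.
Not in labor force = 1.87 + 7.12 + 44.48 + 33.51 = 86.98 million (those not working and not actively searching are outside the labor force — including those who want a job but have given up searching).
Civilian working-age population = 215.56 + 86.98 = 302.54 million.
Unemployment rate = 7.34 / 215.56 = 3.41%.
Labor force participation rate = 215.56 / 302.54 = 71.25%.

Unemployment rate ≈ 3.41%; labor force participation rate ≈ 71.25%.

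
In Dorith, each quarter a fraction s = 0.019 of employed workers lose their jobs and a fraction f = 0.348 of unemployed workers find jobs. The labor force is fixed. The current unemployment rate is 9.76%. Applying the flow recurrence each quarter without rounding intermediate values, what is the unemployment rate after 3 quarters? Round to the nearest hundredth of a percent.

With a fixed labor force, u_{t+1} = u_t + s·(1−u_t) − f·u_t = u_t·(1−s−f) + s.
Here 1−s−f = 0.633 and s = 0.019.
u_1 = 0.097600 × 0.633 + 0.019 = 0.080781.
u_2 = 0.080781 × 0.633 + 0.019 = 0.070134.
u_3 = 0.070134 × 0.633 + 0.019 = 0.063395.

Unemployment rate after three quarters ≈ 6.34%.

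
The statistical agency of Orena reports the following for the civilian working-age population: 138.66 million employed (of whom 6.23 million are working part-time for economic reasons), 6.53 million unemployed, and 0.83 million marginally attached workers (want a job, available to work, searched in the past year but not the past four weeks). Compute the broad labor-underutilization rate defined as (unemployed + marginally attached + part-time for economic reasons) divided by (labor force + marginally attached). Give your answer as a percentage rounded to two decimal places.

Labor force = 138.66 + 6.53 = 145.19 million.
Numerator = 6.53 + 0.83 + 6.23 = 13.59 million.
Denominator = 145.19 + 0.83 = 146.02 million.
Broad rate = 13.59 / 146.02 = 9.31%.

Broad underutilization rate ≈ 9.31%.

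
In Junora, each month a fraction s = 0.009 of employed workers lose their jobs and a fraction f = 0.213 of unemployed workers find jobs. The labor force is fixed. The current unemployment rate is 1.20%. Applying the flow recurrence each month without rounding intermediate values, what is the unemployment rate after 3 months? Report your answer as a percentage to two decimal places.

Unemployment rate after three months ≈ 2.71%.

With a fixed labor force, u_{t+1} = u_t + s·(1−u_t) − f·u_t = u_t·(1−s−f) + s.
Here 1−s−f = 0.778 and s = 0.009.
u_1 = 0.012000 × 0.778 + 0.009 = 0.018336.
u_2 = 0.018336 × 0.778 + 0.009 = 0.023265.
u_3 = 0.023265 × 0.778 + 0.009 = 0.027100.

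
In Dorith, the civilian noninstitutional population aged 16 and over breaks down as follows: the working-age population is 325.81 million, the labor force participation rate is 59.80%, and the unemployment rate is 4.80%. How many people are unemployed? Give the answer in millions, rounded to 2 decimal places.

About 9.35 million are unemployed.

Labor force = 0.5980 × 325.81 = 194.83 million.
Unemployed = 0.0480 × 194.83 ≈ 9.35 million.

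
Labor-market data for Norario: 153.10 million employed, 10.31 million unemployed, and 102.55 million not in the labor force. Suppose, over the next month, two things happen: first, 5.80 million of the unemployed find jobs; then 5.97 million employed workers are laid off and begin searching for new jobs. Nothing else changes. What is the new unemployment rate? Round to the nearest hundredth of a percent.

Initially, labor force = 153.10 + 10.31 = 163.41 million, so u = 10.31/163.41 = 6.31%.
After the first change, unemployed falls and employed rises by 5.80; labor force unchanged → E = 158.90, U = 4.51, labor force = 163.41 million.
After the second change, employed falls and unemployed rises by 5.97; labor force unchanged → E = 152.93, U = 10.48, labor force = 163.41 million.
New unemployment rate = 10.48 / 163.41 = 6.41%.

New unemployment rate ≈ 6.41%.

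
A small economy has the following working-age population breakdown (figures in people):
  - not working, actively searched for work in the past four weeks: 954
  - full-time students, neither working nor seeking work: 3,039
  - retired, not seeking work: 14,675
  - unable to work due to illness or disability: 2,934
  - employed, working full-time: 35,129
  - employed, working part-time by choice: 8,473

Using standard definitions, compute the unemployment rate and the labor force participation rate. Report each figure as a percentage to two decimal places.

Employed = 35,129 + 8,473 = 43,602.
Unemployed = 954.
Labor force = 43,602 + 954 = 44,556.
Not in labor force = 3,039 + 14,675 + 2,934 = 20,648 (those not working and not actively searching are outside the labor force).
Civilian working-age population = 44,556 + 20,648 = 65,204.
Unemployment rate = 954 / 44,556 = 2.14%.
Labor force participation rate = 44,556 / 65,204 = 68.33%.

Unemployment rate ≈ 2.14%; labor force participation rate ≈ 68.33%.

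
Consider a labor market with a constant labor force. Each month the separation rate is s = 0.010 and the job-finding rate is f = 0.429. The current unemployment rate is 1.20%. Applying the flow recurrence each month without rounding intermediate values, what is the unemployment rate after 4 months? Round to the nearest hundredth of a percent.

Unemployment rate after four months ≈ 2.17%.

With a fixed labor force, u_{t+1} = u_t + s·(1−u_t) − f·u_t = u_t·(1−s−f) + s.
Here 1−s−f = 0.561 and s = 0.010.
u_1 = 0.012000 × 0.561 + 0.010 = 0.016732.
u_2 = 0.016732 × 0.561 + 0.010 = 0.019387.
u_3 = 0.019387 × 0.561 + 0.010 = 0.020876.
u_4 = 0.020876 × 0.561 + 0.010 = 0.021711.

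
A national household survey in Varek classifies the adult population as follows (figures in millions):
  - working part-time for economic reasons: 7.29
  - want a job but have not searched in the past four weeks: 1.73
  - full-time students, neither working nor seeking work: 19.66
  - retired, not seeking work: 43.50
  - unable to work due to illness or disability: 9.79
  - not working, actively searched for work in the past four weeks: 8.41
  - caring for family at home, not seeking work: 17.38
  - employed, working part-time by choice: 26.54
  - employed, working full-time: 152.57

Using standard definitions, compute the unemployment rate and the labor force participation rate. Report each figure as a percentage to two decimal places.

Employed = 7.29 + 26.54 + 152.57 = 186.40 million (anyone who worked, including part-time for economic reasons, counts as employed).
Unemployed = 8.41 million.
Labor force = 186.40 + 8.41 = 194.81 million.
Not in labor force = 1.73 + 19.66 + 43.50 + 9.79 + 17.38 = 92.06 million (those not working and not actively searching are outside the labor force — including those who want a job but have given up searching).
Civilian working-age population = 194.81 + 92.06 = 286.87 million.
Unemployment rate = 8.41 / 194.81 = 4.32%.
Labor force participation rate = 194.81 / 286.87 = 67.91%.

Unemployment rate ≈ 4.32%; labor force participation rate ≈ 67.91%.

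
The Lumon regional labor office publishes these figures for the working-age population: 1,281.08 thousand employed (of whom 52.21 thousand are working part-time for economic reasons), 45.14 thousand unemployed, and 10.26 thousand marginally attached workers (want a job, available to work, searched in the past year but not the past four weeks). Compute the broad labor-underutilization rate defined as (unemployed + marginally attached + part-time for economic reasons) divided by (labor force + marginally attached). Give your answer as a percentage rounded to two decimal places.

Labor force = 1,281.08 + 45.14 = 1,326.22 thousand.
Numerator = 45.14 + 10.26 + 52.21 = 107.61 thousand.
Denominator = 1,326.22 + 10.26 = 1,336.48 thousand.
Broad rate = 107.61 / 1,336.48 = 8.05%.

Broad underutilization rate ≈ 8.05%.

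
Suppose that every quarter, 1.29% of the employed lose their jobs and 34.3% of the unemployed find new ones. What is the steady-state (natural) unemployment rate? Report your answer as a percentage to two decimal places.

Steady-state unemployment rate ≈ 3.62%.

At steady state the flows balance: s·E = f·U, so U/(E+U) = s/(s+f).
u* = 1.29 / (1.29 + 34.3) = 1.29 / 35.59 = 3.62%.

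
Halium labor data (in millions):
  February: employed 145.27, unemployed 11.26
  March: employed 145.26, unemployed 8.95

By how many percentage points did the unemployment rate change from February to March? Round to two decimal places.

February: labor force = 145.27 + 11.26 = 156.53; u = 11.26/156.53 = 7.19%.
March: labor force = 145.26 + 8.95 = 154.21; u = 8.95/154.21 = 5.80%.
Change = 5.80% − 7.19% = −1.39 pp.

The unemployment rate changed by −1.39 percentage points.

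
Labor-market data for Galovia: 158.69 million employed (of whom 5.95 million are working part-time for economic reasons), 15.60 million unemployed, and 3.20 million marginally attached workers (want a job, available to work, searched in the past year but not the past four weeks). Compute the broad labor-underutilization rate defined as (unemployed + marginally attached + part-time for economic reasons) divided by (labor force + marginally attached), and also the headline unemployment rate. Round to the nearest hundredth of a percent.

Broad underutilization rate ≈ 13.94%; headline unemployment rate ≈ 8.95%.

Labor force = 158.69 + 15.60 = 174.29 million.
Numerator = 15.60 + 3.20 + 5.95 = 24.75 million.
Denominator = 174.29 + 3.20 = 177.49 million.
Broad rate = 24.75 / 177.49 = 13.94%.
Headline unemployment rate = 15.60 / 174.29 = 8.95%.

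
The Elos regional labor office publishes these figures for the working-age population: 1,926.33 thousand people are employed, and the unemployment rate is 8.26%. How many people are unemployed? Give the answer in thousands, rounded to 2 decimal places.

About 173.44 thousand are unemployed.

Let U be the number unemployed. The labor force is E + U, and U/(E+U) = 0.0826.
So U = 0.0826 × 1,926.33 / (1 − 0.0826) = 159.1149 / 0.9174 ≈ 173.44 thousand.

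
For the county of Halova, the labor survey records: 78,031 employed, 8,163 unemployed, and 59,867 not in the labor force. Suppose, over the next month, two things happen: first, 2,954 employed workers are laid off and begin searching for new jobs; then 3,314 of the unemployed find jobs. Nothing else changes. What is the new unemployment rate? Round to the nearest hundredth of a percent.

Initially, labor force = 78,031 + 8,163 = 86,194, so u = 8,163/86,194 = 9.47%.
After the first change, employed falls and unemployed rises by 2,954; labor force unchanged → E = 75,077, U = 11,117, labor force = 86,194.
After the second change, unemployed falls and employed rises by 3,314; labor force unchanged → E = 78,391, U = 7,803, labor force = 86,194.
New unemployment rate = 7,803 / 86,194 = 9.05%.

New unemployment rate ≈ 9.05%.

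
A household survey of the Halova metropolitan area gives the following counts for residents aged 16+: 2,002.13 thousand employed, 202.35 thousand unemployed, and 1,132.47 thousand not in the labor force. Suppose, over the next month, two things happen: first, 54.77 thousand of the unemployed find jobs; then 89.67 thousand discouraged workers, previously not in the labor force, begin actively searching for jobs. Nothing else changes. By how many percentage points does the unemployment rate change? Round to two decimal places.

The unemployment rate changes by +1.16 percentage points.

Initially, labor force = 2,002.13 + 202.35 = 2,204.48 thousand, so u = 202.35/2,204.48 = 9.18%.
After the first change, unemployed falls and employed rises by 54.77; labor force unchanged → E = 2,056.90, U = 147.58, labor force = 2,204.48 thousand.
After the second change, unemployed and labor force both rise by 89.67 → E = 2,056.90, U = 237.25, labor force = 2,294.15 thousand.
New unemployment rate = 237.25 / 2,294.15 = 10.34%.
Change = 10.34% − 9.18% = +1.16 percentage points.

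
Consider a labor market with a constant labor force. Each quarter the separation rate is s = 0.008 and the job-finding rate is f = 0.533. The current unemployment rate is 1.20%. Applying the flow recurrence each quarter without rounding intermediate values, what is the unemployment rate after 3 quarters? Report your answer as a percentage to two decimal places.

With a fixed labor force, u_{t+1} = u_t + s·(1−u_t) − f·u_t = u_t·(1−s−f) + s.
Here 1−s−f = 0.459 and s = 0.008.
u_1 = 0.012000 × 0.459 + 0.008 = 0.013508.
u_2 = 0.013508 × 0.459 + 0.008 = 0.014200.
u_3 = 0.014200 × 0.459 + 0.008 = 0.014518.

Unemployment rate after three quarters ≈ 1.45%.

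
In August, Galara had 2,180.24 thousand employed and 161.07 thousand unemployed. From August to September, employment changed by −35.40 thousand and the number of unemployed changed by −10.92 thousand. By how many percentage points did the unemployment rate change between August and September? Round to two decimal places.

August: labor force = 2,180.24 + 161.07 = 2,341.31; u = 161.07/2,341.31 = 6.88%.
September: labor force = 2,144.84 + 150.15 = 2,294.99; u = 150.15/2,294.99 = 6.54%.
Change = 6.54% − 6.88% = −0.34 pp.

The unemployment rate changed by −0.34 percentage points.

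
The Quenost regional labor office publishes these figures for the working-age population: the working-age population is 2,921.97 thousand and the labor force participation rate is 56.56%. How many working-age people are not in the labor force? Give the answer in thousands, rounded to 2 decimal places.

Share not in the labor force = 1 − 0.5656 = 0.4344.
Not in labor force = 0.4344 × 2,921.97 ≈ 1,269.30 thousand.

About 1,269.30 thousand are not in the labor force.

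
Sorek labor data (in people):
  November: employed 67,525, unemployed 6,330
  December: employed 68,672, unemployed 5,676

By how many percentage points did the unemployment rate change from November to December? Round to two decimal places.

November: labor force = 67,525 + 6,330 = 73,855; u = 6,330/73,855 = 8.57%.
December: labor force = 68,672 + 5,676 = 74,348; u = 5,676/74,348 = 7.63%.
Change = 7.63% − 8.57% = −0.94 pp.

The unemployment rate changed by −0.94 percentage points.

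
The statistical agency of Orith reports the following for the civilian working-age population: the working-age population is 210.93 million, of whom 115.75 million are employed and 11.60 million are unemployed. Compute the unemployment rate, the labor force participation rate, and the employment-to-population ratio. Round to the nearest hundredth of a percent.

Unemployment rate ≈ 9.11%; labor force participation rate ≈ 60.38%; employment-population ratio ≈ 54.88%.

Labor force = employed + unemployed = 115.75 + 11.60 = 127.35 million.
Unemployment rate = 11.60 / 127.35 = 9.11%.
Labor force participation rate = 127.35 / 210.93 = 60.38%.
Employment-population ratio = 115.75 / 210.93 = 54.88%.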